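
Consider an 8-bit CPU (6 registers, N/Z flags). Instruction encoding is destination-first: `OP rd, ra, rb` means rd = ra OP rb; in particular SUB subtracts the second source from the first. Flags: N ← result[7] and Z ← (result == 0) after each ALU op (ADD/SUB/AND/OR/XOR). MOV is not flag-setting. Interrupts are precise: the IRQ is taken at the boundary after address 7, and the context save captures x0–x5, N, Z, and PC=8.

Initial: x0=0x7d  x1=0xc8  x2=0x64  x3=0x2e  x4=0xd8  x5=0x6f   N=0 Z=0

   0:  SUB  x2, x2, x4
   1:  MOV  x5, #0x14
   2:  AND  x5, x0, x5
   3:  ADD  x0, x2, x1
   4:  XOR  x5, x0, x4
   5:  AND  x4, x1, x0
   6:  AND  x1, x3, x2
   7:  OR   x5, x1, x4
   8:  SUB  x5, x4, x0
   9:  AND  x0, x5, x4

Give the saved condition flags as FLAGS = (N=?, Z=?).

FLAGS = (N=0, Z=0)

after  0: x0=0x7d x1=0xc8 x2=0x8c x3=0x2e x4=0xd8 x5=0x6f  N=1 Z=0
after  1: x0=0x7d x1=0xc8 x2=0x8c x3=0x2e x4=0xd8 x5=0x14  N=1 Z=0
after  2: x0=0x7d x1=0xc8 x2=0x8c x3=0x2e x4=0xd8 x5=0x14  N=0 Z=0
after  3: x0=0x54 x1=0xc8 x2=0x8c x3=0x2e x4=0xd8 x5=0x14  N=0 Z=0
after  4: x0=0x54 x1=0xc8 x2=0x8c x3=0x2e x4=0xd8 x5=0x8c  N=1 Z=0
after  5: x0=0x54 x1=0xc8 x2=0x8c x3=0x2e x4=0x40 x5=0x8c  N=0 Z=0
after  6: x0=0x54 x1=0x0c x2=0x8c x3=0x2e x4=0x40 x5=0x8c  N=0 Z=0
after  7: x0=0x54 x1=0x0c x2=0x8c x3=0x2e x4=0x40 x5=0x4c  N=0 Z=0
-- IRQ taken; context saved, return-PC = 8 --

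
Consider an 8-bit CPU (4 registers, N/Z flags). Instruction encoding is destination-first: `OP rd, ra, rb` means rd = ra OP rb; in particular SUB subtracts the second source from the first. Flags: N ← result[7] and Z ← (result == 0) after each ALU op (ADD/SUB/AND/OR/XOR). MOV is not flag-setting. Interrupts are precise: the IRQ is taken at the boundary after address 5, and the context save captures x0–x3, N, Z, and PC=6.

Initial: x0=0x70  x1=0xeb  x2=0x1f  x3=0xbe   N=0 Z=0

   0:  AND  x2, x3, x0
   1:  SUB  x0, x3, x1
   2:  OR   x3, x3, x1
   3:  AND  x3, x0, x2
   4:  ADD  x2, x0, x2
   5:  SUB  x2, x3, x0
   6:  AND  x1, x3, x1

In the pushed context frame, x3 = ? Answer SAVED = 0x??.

SAVED = 0x10

after  0: x0=0x70 x1=0xeb x2=0x30 x3=0xbe  N=0 Z=0
after  1: x0=0xd3 x1=0xeb x2=0x30 x3=0xbe  N=1 Z=0
after  2: x0=0xd3 x1=0xeb x2=0x30 x3=0xff  N=1 Z=0
after  3: x0=0xd3 x1=0xeb x2=0x30 x3=0x10  N=0 Z=0
after  4: x0=0xd3 x1=0xeb x2=0x03 x3=0x10  N=0 Z=0
after  5: x0=0xd3 x1=0xeb x2=0x3d x3=0x10  N=0 Z=0
-- IRQ taken; context saved, return-PC = 6 --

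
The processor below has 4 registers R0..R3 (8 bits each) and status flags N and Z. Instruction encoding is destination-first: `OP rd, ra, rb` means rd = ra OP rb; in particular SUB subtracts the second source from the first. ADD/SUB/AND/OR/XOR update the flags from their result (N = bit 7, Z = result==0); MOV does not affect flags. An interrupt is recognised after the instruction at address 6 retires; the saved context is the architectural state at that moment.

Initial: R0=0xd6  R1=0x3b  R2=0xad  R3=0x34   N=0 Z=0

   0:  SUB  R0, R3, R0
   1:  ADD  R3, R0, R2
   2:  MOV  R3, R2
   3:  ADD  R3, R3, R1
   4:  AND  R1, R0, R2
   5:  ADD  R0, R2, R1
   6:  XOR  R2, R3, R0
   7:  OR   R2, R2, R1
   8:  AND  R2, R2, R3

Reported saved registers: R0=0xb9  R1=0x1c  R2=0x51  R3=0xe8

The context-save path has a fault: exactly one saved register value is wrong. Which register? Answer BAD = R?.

BAD = R1

after  0: R0=0x5e R1=0x3b R2=0xad R3=0x34  N=0 Z=0
after  1: R0=0x5e R1=0x3b R2=0xad R3=0x0b  N=0 Z=0
after  2: R0=0x5e R1=0x3b R2=0xad R3=0xad  N=0 Z=0
after  3: R0=0x5e R1=0x3b R2=0xad R3=0xe8  N=1 Z=0
after  4: R0=0x5e R1=0x0c R2=0xad R3=0xe8  N=0 Z=0
after  5: R0=0xb9 R1=0x0c R2=0xad R3=0xe8  N=1 Z=0
after  6: R0=0xb9 R1=0x0c R2=0x51 R3=0xe8  N=0 Z=0
-- IRQ taken; context saved, return-PC = 7 --
mismatch: R1: reported 0x1c vs actual 0x0c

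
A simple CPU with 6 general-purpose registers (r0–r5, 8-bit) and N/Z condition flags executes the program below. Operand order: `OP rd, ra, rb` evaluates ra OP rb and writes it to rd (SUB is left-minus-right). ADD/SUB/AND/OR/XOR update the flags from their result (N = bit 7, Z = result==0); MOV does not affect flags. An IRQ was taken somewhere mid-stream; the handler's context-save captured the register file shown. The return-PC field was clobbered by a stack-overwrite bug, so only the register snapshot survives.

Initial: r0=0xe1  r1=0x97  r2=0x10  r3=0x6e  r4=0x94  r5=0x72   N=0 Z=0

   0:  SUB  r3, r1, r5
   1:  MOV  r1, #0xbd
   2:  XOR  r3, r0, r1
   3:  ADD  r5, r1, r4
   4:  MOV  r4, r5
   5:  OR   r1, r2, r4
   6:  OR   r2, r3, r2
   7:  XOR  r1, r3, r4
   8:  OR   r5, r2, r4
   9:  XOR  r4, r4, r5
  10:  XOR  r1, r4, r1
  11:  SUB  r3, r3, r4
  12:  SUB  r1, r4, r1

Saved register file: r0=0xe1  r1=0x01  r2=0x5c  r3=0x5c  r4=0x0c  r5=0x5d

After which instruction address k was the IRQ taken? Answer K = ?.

after  0: r0=0xe1 r1=0x97 r2=0x10 r3=0x25 r4=0x94 r5=0x72  N=0 Z=0
after  1: r0=0xe1 r1=0xbd r2=0x10 r3=0x25 r4=0x94 r5=0x72  N=0 Z=0
after  2: r0=0xe1 r1=0xbd r2=0x10 r3=0x5c r4=0x94 r5=0x72  N=0 Z=0
after  3: r0=0xe1 r1=0xbd r2=0x10 r3=0x5c r4=0x94 r5=0x51  N=0 Z=0
after  4: r0=0xe1 r1=0xbd r2=0x10 r3=0x5c r4=0x51 r5=0x51  N=0 Z=0
after  5: r0=0xe1 r1=0x51 r2=0x10 r3=0x5c r4=0x51 r5=0x51  N=0 Z=0
after  6: r0=0xe1 r1=0x51 r2=0x5c r3=0x5c r4=0x51 r5=0x51  N=0 Z=0
after  7: r0=0xe1 r1=0x0d r2=0x5c r3=0x5c r4=0x51 r5=0x51  N=0 Z=0
after  8: r0=0xe1 r1=0x0d r2=0x5c r3=0x5c r4=0x51 r5=0x5d  N=0 Z=0
after  9: r0=0xe1 r1=0x0d r2=0x5c r3=0x5c r4=0x0c r5=0x5d  N=0 Z=0
after 10: r0=0xe1 r1=0x01 r2=0x5c r3=0x5c r4=0x0c r5=0x5d  N=0 Z=0
-- IRQ taken; context saved, return-PC = 11 --

K = 10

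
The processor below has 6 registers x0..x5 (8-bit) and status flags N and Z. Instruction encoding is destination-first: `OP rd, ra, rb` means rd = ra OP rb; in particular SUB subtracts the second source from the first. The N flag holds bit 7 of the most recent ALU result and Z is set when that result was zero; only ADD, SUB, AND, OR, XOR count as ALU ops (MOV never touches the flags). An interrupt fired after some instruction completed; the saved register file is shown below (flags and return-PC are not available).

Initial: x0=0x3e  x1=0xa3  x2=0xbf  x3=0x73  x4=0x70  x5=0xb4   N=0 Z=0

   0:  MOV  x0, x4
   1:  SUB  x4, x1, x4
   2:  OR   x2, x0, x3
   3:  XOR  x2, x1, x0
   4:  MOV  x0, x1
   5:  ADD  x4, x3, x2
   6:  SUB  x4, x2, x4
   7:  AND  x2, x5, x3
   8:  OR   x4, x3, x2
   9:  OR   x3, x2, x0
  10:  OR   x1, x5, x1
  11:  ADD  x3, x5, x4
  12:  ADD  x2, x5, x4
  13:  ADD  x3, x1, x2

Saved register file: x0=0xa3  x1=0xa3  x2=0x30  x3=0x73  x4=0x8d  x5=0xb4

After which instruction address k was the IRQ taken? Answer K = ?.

K = 7

after  0: x0=0x70 x1=0xa3 x2=0xbf x3=0x73 x4=0x70 x5=0xb4  N=0 Z=0
after  1: x0=0x70 x1=0xa3 x2=0xbf x3=0x73 x4=0x33 x5=0xb4  N=0 Z=0
after  2: x0=0x70 x1=0xa3 x2=0x73 x3=0x73 x4=0x33 x5=0xb4  N=0 Z=0
after  3: x0=0x70 x1=0xa3 x2=0xd3 x3=0x73 x4=0x33 x5=0xb4  N=1 Z=0
after  4: x0=0xa3 x1=0xa3 x2=0xd3 x3=0x73 x4=0x33 x5=0xb4  N=1 Z=0
after  5: x0=0xa3 x1=0xa3 x2=0xd3 x3=0x73 x4=0x46 x5=0xb4  N=0 Z=0
after  6: x0=0xa3 x1=0xa3 x2=0xd3 x3=0x73 x4=0x8d x5=0xb4  N=1 Z=0
after  7: x0=0xa3 x1=0xa3 x2=0x30 x3=0x73 x4=0x8d x5=0xb4  N=0 Z=0
-- IRQ taken; context saved, return-PC = 8 --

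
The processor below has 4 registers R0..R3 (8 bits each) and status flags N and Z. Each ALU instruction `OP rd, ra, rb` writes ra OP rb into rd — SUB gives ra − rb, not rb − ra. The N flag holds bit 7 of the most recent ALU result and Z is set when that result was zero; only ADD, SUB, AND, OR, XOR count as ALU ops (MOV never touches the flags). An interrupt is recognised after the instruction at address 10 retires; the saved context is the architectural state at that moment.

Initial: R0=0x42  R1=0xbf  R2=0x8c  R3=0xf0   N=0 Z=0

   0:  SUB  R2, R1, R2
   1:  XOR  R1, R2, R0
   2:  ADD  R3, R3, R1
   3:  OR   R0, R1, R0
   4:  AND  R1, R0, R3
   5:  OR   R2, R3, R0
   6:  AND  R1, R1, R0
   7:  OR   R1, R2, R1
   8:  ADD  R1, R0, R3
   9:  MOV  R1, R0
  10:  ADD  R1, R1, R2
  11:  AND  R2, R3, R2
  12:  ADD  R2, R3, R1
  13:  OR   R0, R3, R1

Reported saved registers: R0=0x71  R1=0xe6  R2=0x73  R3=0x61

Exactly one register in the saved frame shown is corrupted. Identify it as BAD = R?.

BAD = R0

after  0: R0=0x42 R1=0xbf R2=0x33 R3=0xf0  N=0 Z=0
after  1: R0=0x42 R1=0x71 R2=0x33 R3=0xf0  N=0 Z=0
after  2: R0=0x42 R1=0x71 R2=0x33 R3=0x61  N=0 Z=0
after  3: R0=0x73 R1=0x71 R2=0x33 R3=0x61  N=0 Z=0
after  4: R0=0x73 R1=0x61 R2=0x33 R3=0x61  N=0 Z=0
after  5: R0=0x73 R1=0x61 R2=0x73 R3=0x61  N=0 Z=0
after  6: R0=0x73 R1=0x61 R2=0x73 R3=0x61  N=0 Z=0
after  7: R0=0x73 R1=0x73 R2=0x73 R3=0x61  N=0 Z=0
after  8: R0=0x73 R1=0xd4 R2=0x73 R3=0x61  N=1 Z=0
after  9: R0=0x73 R1=0x73 R2=0x73 R3=0x61  N=1 Z=0
after 10: R0=0x73 R1=0xe6 R2=0x73 R3=0x61  N=1 Z=0
-- IRQ taken; context saved, return-PC = 11 --
mismatch: R0: reported 0x71 vs actual 0x73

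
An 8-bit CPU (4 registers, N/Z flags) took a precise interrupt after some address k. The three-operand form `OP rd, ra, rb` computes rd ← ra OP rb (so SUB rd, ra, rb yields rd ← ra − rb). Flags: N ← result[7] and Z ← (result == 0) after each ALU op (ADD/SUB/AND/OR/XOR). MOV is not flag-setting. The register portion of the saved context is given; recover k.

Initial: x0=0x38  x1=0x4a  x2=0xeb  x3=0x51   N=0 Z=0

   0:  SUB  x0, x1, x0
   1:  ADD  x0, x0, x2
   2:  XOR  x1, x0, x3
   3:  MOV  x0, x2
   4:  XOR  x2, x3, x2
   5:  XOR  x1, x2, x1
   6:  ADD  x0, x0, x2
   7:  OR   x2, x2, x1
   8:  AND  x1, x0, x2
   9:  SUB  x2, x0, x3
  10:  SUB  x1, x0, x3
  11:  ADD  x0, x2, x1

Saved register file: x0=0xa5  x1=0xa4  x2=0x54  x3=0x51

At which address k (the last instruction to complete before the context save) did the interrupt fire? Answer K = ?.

after  0: x0=0x12 x1=0x4a x2=0xeb x3=0x51  N=0 Z=0
after  1: x0=0xfd x1=0x4a x2=0xeb x3=0x51  N=1 Z=0
after  2: x0=0xfd x1=0xac x2=0xeb x3=0x51  N=1 Z=0
after  3: x0=0xeb x1=0xac x2=0xeb x3=0x51  N=1 Z=0
after  4: x0=0xeb x1=0xac x2=0xba x3=0x51  N=1 Z=0
after  5: x0=0xeb x1=0x16 x2=0xba x3=0x51  N=0 Z=0
after  6: x0=0xa5 x1=0x16 x2=0xba x3=0x51  N=1 Z=0
after  7: x0=0xa5 x1=0x16 x2=0xbe x3=0x51  N=1 Z=0
after  8: x0=0xa5 x1=0xa4 x2=0xbe x3=0x51  N=1 Z=0
after  9: x0=0xa5 x1=0xa4 x2=0x54 x3=0x51  N=0 Z=0
-- IRQ taken; context saved, return-PC = 10 --

K = 9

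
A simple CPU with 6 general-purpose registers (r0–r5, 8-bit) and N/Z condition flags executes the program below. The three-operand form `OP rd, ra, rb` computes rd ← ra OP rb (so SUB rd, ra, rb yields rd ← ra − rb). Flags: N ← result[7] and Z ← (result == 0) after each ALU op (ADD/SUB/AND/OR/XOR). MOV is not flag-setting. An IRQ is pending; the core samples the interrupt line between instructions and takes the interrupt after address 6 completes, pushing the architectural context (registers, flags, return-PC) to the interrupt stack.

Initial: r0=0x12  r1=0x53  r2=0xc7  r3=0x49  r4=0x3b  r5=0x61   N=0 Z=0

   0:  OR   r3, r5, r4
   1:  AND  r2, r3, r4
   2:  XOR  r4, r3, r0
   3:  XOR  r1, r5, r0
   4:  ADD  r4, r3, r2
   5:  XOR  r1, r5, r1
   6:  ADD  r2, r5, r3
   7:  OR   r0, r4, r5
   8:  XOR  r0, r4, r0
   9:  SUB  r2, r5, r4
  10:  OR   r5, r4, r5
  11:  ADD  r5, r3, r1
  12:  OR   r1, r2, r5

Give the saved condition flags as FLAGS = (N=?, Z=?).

after  0: r0=0x12 r1=0x53 r2=0xc7 r3=0x7b r4=0x3b r5=0x61  N=0 Z=0
after  1: r0=0x12 r1=0x53 r2=0x3b r3=0x7b r4=0x3b r5=0x61  N=0 Z=0
after  2: r0=0x12 r1=0x53 r2=0x3b r3=0x7b r4=0x69 r5=0x61  N=0 Z=0
after  3: r0=0x12 r1=0x73 r2=0x3b r3=0x7b r4=0x69 r5=0x61  N=0 Z=0
after  4: r0=0x12 r1=0x73 r2=0x3b r3=0x7b r4=0xb6 r5=0x61  N=1 Z=0
after  5: r0=0x12 r1=0x12 r2=0x3b r3=0x7b r4=0xb6 r5=0x61  N=0 Z=0
after  6: r0=0x12 r1=0x12 r2=0xdc r3=0x7b r4=0xb6 r5=0x61  N=1 Z=0
-- IRQ taken; context saved, return-PC = 7 --

FLAGS = (N=1, Z=0)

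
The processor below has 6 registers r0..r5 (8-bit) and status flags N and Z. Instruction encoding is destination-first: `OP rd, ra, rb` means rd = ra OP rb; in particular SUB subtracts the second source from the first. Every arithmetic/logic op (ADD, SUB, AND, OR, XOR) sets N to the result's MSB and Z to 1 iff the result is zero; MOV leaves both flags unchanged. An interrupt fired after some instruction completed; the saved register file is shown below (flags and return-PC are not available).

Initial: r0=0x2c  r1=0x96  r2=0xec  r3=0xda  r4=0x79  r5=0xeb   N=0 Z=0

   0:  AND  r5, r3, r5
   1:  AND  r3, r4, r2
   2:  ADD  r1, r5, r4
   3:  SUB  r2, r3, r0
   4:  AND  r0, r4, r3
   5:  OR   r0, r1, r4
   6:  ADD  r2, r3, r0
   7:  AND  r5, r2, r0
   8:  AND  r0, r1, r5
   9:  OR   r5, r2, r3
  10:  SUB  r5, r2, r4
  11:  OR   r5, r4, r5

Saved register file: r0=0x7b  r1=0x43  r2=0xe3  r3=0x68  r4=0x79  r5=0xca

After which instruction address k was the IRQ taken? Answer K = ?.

K = 6

after  0: r0=0x2c r1=0x96 r2=0xec r3=0xda r4=0x79 r5=0xca  N=1 Z=0
after  1: r0=0x2c r1=0x96 r2=0xec r3=0x68 r4=0x79 r5=0xca  N=0 Z=0
after  2: r0=0x2c r1=0x43 r2=0xec r3=0x68 r4=0x79 r5=0xca  N=0 Z=0
after  3: r0=0x2c r1=0x43 r2=0x3c r3=0x68 r4=0x79 r5=0xca  N=0 Z=0
after  4: r0=0x68 r1=0x43 r2=0x3c r3=0x68 r4=0x79 r5=0xca  N=0 Z=0
after  5: r0=0x7b r1=0x43 r2=0x3c r3=0x68 r4=0x79 r5=0xca  N=0 Z=0
after  6: r0=0x7b r1=0x43 r2=0xe3 r3=0x68 r4=0x79 r5=0xca  N=1 Z=0
-- IRQ taken; context saved, return-PC = 7 --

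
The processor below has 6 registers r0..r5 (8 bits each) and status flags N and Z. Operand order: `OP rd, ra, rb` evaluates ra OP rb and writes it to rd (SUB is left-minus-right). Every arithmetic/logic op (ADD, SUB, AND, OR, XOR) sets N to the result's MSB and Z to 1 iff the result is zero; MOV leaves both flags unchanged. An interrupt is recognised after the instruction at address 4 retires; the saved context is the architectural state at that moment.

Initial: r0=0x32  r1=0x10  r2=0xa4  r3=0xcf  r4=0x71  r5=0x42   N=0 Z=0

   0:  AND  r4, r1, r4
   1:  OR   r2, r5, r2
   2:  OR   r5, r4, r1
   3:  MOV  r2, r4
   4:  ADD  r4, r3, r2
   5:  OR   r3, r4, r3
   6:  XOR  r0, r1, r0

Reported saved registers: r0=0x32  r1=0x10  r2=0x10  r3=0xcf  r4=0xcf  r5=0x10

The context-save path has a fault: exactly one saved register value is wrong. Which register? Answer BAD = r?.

BAD = r4

after  0: r0=0x32 r1=0x10 r2=0xa4 r3=0xcf r4=0x10 r5=0x42  N=0 Z=0
after  1: r0=0x32 r1=0x10 r2=0xe6 r3=0xcf r4=0x10 r5=0x42  N=1 Z=0
after  2: r0=0x32 r1=0x10 r2=0xe6 r3=0xcf r4=0x10 r5=0x10  N=0 Z=0
after  3: r0=0x32 r1=0x10 r2=0x10 r3=0xcf r4=0x10 r5=0x10  N=0 Z=0
after  4: r0=0x32 r1=0x10 r2=0x10 r3=0xcf r4=0xdf r5=0x10  N=1 Z=0
-- IRQ taken; context saved, return-PC = 5 --
mismatch: r4: reported 0xcf vs actual 0xdf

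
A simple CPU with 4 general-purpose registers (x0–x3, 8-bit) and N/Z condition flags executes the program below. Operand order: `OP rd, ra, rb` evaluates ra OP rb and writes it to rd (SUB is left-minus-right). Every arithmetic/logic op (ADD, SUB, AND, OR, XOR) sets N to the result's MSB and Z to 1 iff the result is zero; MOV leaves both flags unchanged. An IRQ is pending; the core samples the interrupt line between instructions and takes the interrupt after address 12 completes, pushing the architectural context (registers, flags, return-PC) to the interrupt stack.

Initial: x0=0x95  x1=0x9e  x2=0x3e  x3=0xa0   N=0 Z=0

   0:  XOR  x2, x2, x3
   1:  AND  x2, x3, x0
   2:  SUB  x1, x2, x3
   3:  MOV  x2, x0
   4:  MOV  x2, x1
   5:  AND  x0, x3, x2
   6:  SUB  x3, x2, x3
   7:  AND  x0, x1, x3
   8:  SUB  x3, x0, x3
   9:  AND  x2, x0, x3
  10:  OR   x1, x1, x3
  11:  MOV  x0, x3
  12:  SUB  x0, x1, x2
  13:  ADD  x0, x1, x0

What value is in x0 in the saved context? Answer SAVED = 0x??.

SAVED = 0xe0

after  0: x0=0x95 x1=0x9e x2=0x9e x3=0xa0  N=1 Z=0
after  1: x0=0x95 x1=0x9e x2=0x80 x3=0xa0  N=1 Z=0
after  2: x0=0x95 x1=0xe0 x2=0x80 x3=0xa0  N=1 Z=0
after  3: x0=0x95 x1=0xe0 x2=0x95 x3=0xa0  N=1 Z=0
after  4: x0=0x95 x1=0xe0 x2=0xe0 x3=0xa0  N=1 Z=0
after  5: x0=0xa0 x1=0xe0 x2=0xe0 x3=0xa0  N=1 Z=0
after  6: x0=0xa0 x1=0xe0 x2=0xe0 x3=0x40  N=0 Z=0
after  7: x0=0x40 x1=0xe0 x2=0xe0 x3=0x40  N=0 Z=0
after  8: x0=0x40 x1=0xe0 x2=0xe0 x3=0x00  N=0 Z=1
after  9: x0=0x40 x1=0xe0 x2=0x00 x3=0x00  N=0 Z=1
after 10: x0=0x40 x1=0xe0 x2=0x00 x3=0x00  N=1 Z=0
after 11: x0=0x00 x1=0xe0 x2=0x00 x3=0x00  N=1 Z=0
after 12: x0=0xe0 x1=0xe0 x2=0x00 x3=0x00  N=1 Z=0
-- IRQ taken; context saved, return-PC = 13 --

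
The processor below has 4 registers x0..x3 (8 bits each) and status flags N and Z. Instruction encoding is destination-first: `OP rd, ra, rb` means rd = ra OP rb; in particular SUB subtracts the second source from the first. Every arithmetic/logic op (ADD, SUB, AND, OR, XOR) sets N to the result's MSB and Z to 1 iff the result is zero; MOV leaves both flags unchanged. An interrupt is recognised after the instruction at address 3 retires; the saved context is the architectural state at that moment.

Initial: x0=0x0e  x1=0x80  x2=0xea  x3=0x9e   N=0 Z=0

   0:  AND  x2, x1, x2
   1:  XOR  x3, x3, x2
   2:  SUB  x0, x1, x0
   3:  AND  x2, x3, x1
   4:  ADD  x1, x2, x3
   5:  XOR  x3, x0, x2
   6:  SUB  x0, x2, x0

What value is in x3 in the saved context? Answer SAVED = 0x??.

SAVED = 0x1e

after  0: x0=0x0e x1=0x80 x2=0x80 x3=0x9e  N=1 Z=0
after  1: x0=0x0e x1=0x80 x2=0x80 x3=0x1e  N=0 Z=0
after  2: x0=0x72 x1=0x80 x2=0x80 x3=0x1e  N=0 Z=0
after  3: x0=0x72 x1=0x80 x2=0x00 x3=0x1e  N=0 Z=1
-- IRQ taken; context saved, return-PC = 4 --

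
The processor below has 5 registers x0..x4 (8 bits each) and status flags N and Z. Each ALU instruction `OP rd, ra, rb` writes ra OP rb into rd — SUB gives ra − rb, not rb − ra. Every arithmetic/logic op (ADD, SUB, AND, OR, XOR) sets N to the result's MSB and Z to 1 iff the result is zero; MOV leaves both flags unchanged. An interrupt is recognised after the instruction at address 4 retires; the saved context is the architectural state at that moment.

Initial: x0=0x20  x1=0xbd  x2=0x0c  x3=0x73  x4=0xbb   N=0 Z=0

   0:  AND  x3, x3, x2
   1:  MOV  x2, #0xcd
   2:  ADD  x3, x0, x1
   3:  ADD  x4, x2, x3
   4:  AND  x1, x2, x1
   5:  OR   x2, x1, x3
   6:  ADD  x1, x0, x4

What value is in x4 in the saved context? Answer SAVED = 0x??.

SAVED = 0xaa

after  0: x0=0x20 x1=0xbd x2=0x0c x3=0x00 x4=0xbb  N=0 Z=1
after  1: x0=0x20 x1=0xbd x2=0xcd x3=0x00 x4=0xbb  N=0 Z=1
after  2: x0=0x20 x1=0xbd x2=0xcd x3=0xdd x4=0xbb  N=1 Z=0
after  3: x0=0x20 x1=0xbd x2=0xcd x3=0xdd x4=0xaa  N=1 Z=0
after  4: x0=0x20 x1=0x8d x2=0xcd x3=0xdd x4=0xaa  N=1 Z=0
-- IRQ taken; context saved, return-PC = 5 --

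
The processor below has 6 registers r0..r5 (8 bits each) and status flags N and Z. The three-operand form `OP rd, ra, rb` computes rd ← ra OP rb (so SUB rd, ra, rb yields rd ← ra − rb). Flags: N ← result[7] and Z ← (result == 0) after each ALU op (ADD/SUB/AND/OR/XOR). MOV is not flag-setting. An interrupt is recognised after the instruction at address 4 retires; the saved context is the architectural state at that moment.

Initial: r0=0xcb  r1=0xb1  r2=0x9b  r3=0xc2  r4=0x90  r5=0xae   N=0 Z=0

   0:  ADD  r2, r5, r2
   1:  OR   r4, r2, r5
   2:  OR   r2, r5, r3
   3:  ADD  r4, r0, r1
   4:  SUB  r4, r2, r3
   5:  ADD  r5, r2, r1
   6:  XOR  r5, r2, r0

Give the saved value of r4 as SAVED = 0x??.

SAVED = 0x2c

after  0: r0=0xcb r1=0xb1 r2=0x49 r3=0xc2 r4=0x90 r5=0xae  N=0 Z=0
after  1: r0=0xcb r1=0xb1 r2=0x49 r3=0xc2 r4=0xef r5=0xae  N=1 Z=0
after  2: r0=0xcb r1=0xb1 r2=0xee r3=0xc2 r4=0xef r5=0xae  N=1 Z=0
after  3: r0=0xcb r1=0xb1 r2=0xee r3=0xc2 r4=0x7c r5=0xae  N=0 Z=0
after  4: r0=0xcb r1=0xb1 r2=0xee r3=0xc2 r4=0x2c r5=0xae  N=0 Z=0
-- IRQ taken; context saved, return-PC = 5 --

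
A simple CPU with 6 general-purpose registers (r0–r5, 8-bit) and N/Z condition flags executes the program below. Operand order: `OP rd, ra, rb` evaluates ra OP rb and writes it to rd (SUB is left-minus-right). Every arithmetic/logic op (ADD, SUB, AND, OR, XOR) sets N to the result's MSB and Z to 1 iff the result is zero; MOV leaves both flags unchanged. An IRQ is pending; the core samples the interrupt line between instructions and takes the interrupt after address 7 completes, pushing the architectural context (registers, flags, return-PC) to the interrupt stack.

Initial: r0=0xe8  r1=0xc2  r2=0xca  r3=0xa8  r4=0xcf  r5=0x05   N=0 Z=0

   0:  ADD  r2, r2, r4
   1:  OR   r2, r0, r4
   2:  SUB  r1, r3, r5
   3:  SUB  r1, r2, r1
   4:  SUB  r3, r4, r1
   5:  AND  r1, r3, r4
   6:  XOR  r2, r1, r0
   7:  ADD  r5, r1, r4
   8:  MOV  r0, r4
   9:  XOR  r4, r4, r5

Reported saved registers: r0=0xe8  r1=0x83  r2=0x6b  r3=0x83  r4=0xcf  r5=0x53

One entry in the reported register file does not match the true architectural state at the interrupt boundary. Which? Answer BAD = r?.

BAD = r5

after  0: r0=0xe8 r1=0xc2 r2=0x99 r3=0xa8 r4=0xcf r5=0x05  N=1 Z=0
after  1: r0=0xe8 r1=0xc2 r2=0xef r3=0xa8 r4=0xcf r5=0x05  N=1 Z=0
after  2: r0=0xe8 r1=0xa3 r2=0xef r3=0xa8 r4=0xcf r5=0x05  N=1 Z=0
after  3: r0=0xe8 r1=0x4c r2=0xef r3=0xa8 r4=0xcf r5=0x05  N=0 Z=0
after  4: r0=0xe8 r1=0x4c r2=0xef r3=0x83 r4=0xcf r5=0x05  N=1 Z=0
after  5: r0=0xe8 r1=0x83 r2=0xef r3=0x83 r4=0xcf r5=0x05  N=1 Z=0
after  6: r0=0xe8 r1=0x83 r2=0x6b r3=0x83 r4=0xcf r5=0x05  N=0 Z=0
after  7: r0=0xe8 r1=0x83 r2=0x6b r3=0x83 r4=0xcf r5=0x52  N=0 Z=0
-- IRQ taken; context saved, return-PC = 8 --
mismatch: r5: reported 0x53 vs actual 0x52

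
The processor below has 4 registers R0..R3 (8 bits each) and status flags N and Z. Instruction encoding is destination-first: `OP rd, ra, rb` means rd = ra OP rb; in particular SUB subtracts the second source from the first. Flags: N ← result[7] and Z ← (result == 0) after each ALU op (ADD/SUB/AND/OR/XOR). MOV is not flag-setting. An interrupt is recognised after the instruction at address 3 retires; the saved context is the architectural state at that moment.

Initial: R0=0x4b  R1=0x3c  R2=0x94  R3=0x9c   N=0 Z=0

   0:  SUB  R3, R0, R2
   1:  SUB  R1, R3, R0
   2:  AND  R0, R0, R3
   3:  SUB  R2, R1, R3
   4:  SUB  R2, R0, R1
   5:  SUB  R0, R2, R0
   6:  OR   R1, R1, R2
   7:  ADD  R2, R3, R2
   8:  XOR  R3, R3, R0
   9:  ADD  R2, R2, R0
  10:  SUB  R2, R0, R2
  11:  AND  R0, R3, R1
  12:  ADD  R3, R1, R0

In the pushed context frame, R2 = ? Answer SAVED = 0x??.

after  0: R0=0x4b R1=0x3c R2=0x94 R3=0xb7  N=1 Z=0
after  1: R0=0x4b R1=0x6c R2=0x94 R3=0xb7  N=0 Z=0
after  2: R0=0x03 R1=0x6c R2=0x94 R3=0xb7  N=0 Z=0
after  3: R0=0x03 R1=0x6c R2=0xb5 R3=0xb7  N=1 Z=0
-- IRQ taken; context saved, return-PC = 4 --

SAVED = 0xb5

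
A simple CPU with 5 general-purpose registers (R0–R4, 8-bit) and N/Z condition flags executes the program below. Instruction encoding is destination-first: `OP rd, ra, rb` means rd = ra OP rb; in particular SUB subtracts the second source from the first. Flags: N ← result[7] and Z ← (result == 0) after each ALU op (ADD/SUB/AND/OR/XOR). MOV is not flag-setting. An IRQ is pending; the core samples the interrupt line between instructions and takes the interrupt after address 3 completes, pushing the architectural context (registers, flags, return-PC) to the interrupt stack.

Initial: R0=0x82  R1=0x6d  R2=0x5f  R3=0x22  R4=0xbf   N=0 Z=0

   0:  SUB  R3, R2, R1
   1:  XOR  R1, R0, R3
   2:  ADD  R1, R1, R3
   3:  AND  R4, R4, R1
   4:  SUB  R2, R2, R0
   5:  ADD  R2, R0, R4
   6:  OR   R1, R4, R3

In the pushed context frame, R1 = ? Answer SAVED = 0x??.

SAVED = 0x62

after  0: R0=0x82 R1=0x6d R2=0x5f R3=0xf2 R4=0xbf  N=1 Z=0
after  1: R0=0x82 R1=0x70 R2=0x5f R3=0xf2 R4=0xbf  N=0 Z=0
after  2: R0=0x82 R1=0x62 R2=0x5f R3=0xf2 R4=0xbf  N=0 Z=0
after  3: R0=0x82 R1=0x62 R2=0x5f R3=0xf2 R4=0x22  N=0 Z=0
-- IRQ taken; context saved, return-PC = 4 --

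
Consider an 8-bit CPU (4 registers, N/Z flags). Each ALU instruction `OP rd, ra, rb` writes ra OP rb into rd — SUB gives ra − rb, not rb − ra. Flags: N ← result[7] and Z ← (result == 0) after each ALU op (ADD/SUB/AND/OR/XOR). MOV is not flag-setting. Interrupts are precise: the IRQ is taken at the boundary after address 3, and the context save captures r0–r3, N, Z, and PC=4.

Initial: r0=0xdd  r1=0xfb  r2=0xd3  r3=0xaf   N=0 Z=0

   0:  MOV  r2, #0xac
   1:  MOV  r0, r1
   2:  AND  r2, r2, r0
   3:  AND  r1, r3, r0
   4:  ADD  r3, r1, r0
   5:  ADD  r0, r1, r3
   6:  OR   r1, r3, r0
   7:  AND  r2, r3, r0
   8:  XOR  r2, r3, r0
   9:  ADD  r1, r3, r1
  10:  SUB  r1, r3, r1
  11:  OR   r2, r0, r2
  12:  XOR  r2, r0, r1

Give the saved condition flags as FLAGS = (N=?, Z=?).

FLAGS = (N=1, Z=0)

after  0: r0=0xdd r1=0xfb r2=0xac r3=0xaf  N=0 Z=0
after  1: r0=0xfb r1=0xfb r2=0xac r3=0xaf  N=0 Z=0
after  2: r0=0xfb r1=0xfb r2=0xa8 r3=0xaf  N=1 Z=0
after  3: r0=0xfb r1=0xab r2=0xa8 r3=0xaf  N=1 Z=0
-- IRQ taken; context saved, return-PC = 4 --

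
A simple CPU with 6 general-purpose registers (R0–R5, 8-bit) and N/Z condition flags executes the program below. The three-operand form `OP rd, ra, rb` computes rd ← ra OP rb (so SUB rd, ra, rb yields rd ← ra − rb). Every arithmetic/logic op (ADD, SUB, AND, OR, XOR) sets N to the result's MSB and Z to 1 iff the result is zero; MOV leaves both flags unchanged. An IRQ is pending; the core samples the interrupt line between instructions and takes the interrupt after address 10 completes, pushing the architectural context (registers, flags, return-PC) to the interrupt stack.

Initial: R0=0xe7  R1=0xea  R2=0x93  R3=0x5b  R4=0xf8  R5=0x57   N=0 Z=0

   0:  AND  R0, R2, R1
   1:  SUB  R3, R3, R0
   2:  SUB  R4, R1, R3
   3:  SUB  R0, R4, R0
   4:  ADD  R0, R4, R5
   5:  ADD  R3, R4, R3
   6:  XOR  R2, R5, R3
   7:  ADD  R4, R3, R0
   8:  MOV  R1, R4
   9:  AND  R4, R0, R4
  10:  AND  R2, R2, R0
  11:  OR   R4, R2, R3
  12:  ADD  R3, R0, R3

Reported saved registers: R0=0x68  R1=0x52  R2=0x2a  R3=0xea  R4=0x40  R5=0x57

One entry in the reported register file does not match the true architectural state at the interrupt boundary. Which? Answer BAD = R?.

after  0: R0=0x82 R1=0xea R2=0x93 R3=0x5b R4=0xf8 R5=0x57  N=1 Z=0
after  1: R0=0x82 R1=0xea R2=0x93 R3=0xd9 R4=0xf8 R5=0x57  N=1 Z=0
after  2: R0=0x82 R1=0xea R2=0x93 R3=0xd9 R4=0x11 R5=0x57  N=0 Z=0
after  3: R0=0x8f R1=0xea R2=0x93 R3=0xd9 R4=0x11 R5=0x57  N=1 Z=0
after  4: R0=0x68 R1=0xea R2=0x93 R3=0xd9 R4=0x11 R5=0x57  N=0 Z=0
after  5: R0=0x68 R1=0xea R2=0x93 R3=0xea R4=0x11 R5=0x57  N=1 Z=0
after  6: R0=0x68 R1=0xea R2=0xbd R3=0xea R4=0x11 R5=0x57  N=1 Z=0
after  7: R0=0x68 R1=0xea R2=0xbd R3=0xea R4=0x52 R5=0x57  N=0 Z=0
after  8: R0=0x68 R1=0x52 R2=0xbd R3=0xea R4=0x52 R5=0x57  N=0 Z=0
after  9: R0=0x68 R1=0x52 R2=0xbd R3=0xea R4=0x40 R5=0x57  N=0 Z=0
after 10: R0=0x68 R1=0x52 R2=0x28 R3=0xea R4=0x40 R5=0x57  N=0 Z=0
-- IRQ taken; context saved, return-PC = 11 --
mismatch: R2: reported 0x2a vs actual 0x28

BAD = R2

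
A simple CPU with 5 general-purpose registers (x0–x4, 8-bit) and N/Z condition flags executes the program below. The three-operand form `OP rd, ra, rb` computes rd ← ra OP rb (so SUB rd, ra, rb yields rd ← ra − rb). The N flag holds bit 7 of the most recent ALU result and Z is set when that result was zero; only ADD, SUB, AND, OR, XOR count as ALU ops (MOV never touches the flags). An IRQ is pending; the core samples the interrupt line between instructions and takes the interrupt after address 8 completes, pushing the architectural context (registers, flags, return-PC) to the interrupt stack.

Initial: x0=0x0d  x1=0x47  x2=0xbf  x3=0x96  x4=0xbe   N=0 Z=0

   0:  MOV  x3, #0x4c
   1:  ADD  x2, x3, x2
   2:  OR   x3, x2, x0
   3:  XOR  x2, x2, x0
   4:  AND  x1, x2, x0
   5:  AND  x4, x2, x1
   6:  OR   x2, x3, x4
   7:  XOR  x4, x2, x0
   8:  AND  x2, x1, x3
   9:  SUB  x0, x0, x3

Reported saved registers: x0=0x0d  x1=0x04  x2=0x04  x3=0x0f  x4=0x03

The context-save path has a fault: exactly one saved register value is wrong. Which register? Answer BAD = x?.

after  0: x0=0x0d x1=0x47 x2=0xbf x3=0x4c x4=0xbe  N=0 Z=0
after  1: x0=0x0d x1=0x47 x2=0x0b x3=0x4c x4=0xbe  N=0 Z=0
after  2: x0=0x0d x1=0x47 x2=0x0b x3=0x0f x4=0xbe  N=0 Z=0
after  3: x0=0x0d x1=0x47 x2=0x06 x3=0x0f x4=0xbe  N=0 Z=0
after  4: x0=0x0d x1=0x04 x2=0x06 x3=0x0f x4=0xbe  N=0 Z=0
after  5: x0=0x0d x1=0x04 x2=0x06 x3=0x0f x4=0x04  N=0 Z=0
after  6: x0=0x0d x1=0x04 x2=0x0f x3=0x0f x4=0x04  N=0 Z=0
after  7: x0=0x0d x1=0x04 x2=0x0f x3=0x0f x4=0x02  N=0 Z=0
after  8: x0=0x0d x1=0x04 x2=0x04 x3=0x0f x4=0x02  N=0 Z=0
-- IRQ taken; context saved, return-PC = 9 --
mismatch: x4: reported 0x03 vs actual 0x02

BAD = x4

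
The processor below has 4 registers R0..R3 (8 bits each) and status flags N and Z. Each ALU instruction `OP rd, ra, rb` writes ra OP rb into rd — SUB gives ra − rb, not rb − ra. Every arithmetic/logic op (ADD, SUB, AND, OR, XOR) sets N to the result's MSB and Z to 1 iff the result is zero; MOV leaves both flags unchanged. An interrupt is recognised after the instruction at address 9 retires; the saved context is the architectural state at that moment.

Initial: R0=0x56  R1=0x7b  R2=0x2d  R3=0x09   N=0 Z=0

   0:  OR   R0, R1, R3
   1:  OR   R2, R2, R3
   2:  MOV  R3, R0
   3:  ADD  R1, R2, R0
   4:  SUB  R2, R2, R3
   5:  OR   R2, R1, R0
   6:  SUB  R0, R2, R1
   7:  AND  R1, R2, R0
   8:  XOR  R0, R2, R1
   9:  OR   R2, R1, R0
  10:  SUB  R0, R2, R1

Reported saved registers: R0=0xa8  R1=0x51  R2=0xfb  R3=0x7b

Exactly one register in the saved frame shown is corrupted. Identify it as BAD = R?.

after  0: R0=0x7b R1=0x7b R2=0x2d R3=0x09  N=0 Z=0
after  1: R0=0x7b R1=0x7b R2=0x2d R3=0x09  N=0 Z=0
after  2: R0=0x7b R1=0x7b R2=0x2d R3=0x7b  N=0 Z=0
after  3: R0=0x7b R1=0xa8 R2=0x2d R3=0x7b  N=1 Z=0
after  4: R0=0x7b R1=0xa8 R2=0xb2 R3=0x7b  N=1 Z=0
after  5: R0=0x7b R1=0xa8 R2=0xfb R3=0x7b  N=1 Z=0
after  6: R0=0x53 R1=0xa8 R2=0xfb R3=0x7b  N=0 Z=0
after  7: R0=0x53 R1=0x53 R2=0xfb R3=0x7b  N=0 Z=0
after  8: R0=0xa8 R1=0x53 R2=0xfb R3=0x7b  N=1 Z=0
after  9: R0=0xa8 R1=0x53 R2=0xfb R3=0x7b  N=1 Z=0
-- IRQ taken; context saved, return-PC = 10 --
mismatch: R1: reported 0x51 vs actual 0x53

BAD = R1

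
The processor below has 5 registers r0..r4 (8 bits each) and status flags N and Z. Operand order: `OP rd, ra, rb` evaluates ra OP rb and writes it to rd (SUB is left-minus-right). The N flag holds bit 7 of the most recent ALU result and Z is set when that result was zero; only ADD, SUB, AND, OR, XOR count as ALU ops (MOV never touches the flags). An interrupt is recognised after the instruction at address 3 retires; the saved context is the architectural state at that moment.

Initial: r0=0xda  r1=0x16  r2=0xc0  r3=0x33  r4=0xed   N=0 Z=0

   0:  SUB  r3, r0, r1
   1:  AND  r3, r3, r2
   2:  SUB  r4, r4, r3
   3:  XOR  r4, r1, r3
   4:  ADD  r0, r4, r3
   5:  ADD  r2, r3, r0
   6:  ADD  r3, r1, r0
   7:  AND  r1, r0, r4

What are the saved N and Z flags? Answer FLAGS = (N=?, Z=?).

FLAGS = (N=1, Z=0)

after  0: r0=0xda r1=0x16 r2=0xc0 r3=0xc4 r4=0xed  N=1 Z=0
after  1: r0=0xda r1=0x16 r2=0xc0 r3=0xc0 r4=0xed  N=1 Z=0
after  2: r0=0xda r1=0x16 r2=0xc0 r3=0xc0 r4=0x2d  N=0 Z=0
after  3: r0=0xda r1=0x16 r2=0xc0 r3=0xc0 r4=0xd6  N=1 Z=0
-- IRQ taken; context saved, return-PC = 4 --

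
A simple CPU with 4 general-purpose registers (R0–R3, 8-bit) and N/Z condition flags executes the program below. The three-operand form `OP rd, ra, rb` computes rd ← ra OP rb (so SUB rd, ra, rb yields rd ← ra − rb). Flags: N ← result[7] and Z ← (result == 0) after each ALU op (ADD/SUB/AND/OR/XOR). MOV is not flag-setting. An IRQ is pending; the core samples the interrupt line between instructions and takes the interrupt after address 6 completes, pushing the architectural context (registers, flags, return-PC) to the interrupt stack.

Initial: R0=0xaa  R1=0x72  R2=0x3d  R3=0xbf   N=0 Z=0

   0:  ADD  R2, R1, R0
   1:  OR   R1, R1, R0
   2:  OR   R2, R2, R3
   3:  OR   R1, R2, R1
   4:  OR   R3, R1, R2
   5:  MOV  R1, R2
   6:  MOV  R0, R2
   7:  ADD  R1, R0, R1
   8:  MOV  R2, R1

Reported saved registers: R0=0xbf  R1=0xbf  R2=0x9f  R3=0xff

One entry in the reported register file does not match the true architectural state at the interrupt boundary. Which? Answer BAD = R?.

after  0: R0=0xaa R1=0x72 R2=0x1c R3=0xbf  N=0 Z=0
after  1: R0=0xaa R1=0xfa R2=0x1c R3=0xbf  N=1 Z=0
after  2: R0=0xaa R1=0xfa R2=0xbf R3=0xbf  N=1 Z=0
after  3: R0=0xaa R1=0xff R2=0xbf R3=0xbf  N=1 Z=0
after  4: R0=0xaa R1=0xff R2=0xbf R3=0xff  N=1 Z=0
after  5: R0=0xaa R1=0xbf R2=0xbf R3=0xff  N=1 Z=0
after  6: R0=0xbf R1=0xbf R2=0xbf R3=0xff  N=1 Z=0
-- IRQ taken; context saved, return-PC = 7 --
mismatch: R2: reported 0x9f vs actual 0xbf

BAD = R2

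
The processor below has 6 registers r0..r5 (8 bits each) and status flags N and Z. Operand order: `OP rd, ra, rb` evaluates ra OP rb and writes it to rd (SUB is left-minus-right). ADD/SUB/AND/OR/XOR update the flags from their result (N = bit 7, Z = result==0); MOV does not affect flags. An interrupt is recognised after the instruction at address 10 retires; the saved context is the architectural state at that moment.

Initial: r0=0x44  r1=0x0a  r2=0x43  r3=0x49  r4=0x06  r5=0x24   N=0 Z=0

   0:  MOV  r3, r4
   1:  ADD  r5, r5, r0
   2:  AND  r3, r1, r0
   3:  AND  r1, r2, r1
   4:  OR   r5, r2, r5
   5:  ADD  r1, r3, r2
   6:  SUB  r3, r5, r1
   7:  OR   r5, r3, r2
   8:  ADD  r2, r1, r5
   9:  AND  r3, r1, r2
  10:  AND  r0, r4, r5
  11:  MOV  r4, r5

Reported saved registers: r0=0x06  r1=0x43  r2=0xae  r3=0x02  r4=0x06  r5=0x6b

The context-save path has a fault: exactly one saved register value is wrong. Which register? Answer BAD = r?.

BAD = r0

after  0: r0=0x44 r1=0x0a r2=0x43 r3=0x06 r4=0x06 r5=0x24  N=0 Z=0
after  1: r0=0x44 r1=0x0a r2=0x43 r3=0x06 r4=0x06 r5=0x68  N=0 Z=0
after  2: r0=0x44 r1=0x0a r2=0x43 r3=0x00 r4=0x06 r5=0x68  N=0 Z=1
after  3: r0=0x44 r1=0x02 r2=0x43 r3=0x00 r4=0x06 r5=0x68  N=0 Z=0
after  4: r0=0x44 r1=0x02 r2=0x43 r3=0x00 r4=0x06 r5=0x6b  N=0 Z=0
after  5: r0=0x44 r1=0x43 r2=0x43 r3=0x00 r4=0x06 r5=0x6b  N=0 Z=0
after  6: r0=0x44 r1=0x43 r2=0x43 r3=0x28 r4=0x06 r5=0x6b  N=0 Z=0
after  7: r0=0x44 r1=0x43 r2=0x43 r3=0x28 r4=0x06 r5=0x6b  N=0 Z=0
after  8: r0=0x44 r1=0x43 r2=0xae r3=0x28 r4=0x06 r5=0x6b  N=1 Z=0
after  9: r0=0x44 r1=0x43 r2=0xae r3=0x02 r4=0x06 r5=0x6b  N=0 Z=0
after 10: r0=0x02 r1=0x43 r2=0xae r3=0x02 r4=0x06 r5=0x6b  N=0 Z=0
-- IRQ taken; context saved, return-PC = 11 --
mismatch: r0: reported 0x06 vs actual 0x02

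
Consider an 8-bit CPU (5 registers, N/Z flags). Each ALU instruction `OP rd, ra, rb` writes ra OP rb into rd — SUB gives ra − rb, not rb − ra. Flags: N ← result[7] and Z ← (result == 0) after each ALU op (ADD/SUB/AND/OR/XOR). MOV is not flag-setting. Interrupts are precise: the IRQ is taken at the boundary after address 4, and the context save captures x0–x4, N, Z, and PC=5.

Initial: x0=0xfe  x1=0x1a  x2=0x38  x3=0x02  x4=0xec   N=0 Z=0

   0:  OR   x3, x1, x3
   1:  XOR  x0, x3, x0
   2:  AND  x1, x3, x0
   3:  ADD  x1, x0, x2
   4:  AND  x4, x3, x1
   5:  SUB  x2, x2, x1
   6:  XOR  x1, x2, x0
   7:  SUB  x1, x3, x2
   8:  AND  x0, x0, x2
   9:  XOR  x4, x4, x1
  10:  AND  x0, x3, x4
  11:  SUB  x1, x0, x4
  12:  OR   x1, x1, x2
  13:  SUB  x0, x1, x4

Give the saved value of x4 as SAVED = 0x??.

SAVED = 0x18

after  0: x0=0xfe x1=0x1a x2=0x38 x3=0x1a x4=0xec  N=0 Z=0
after  1: x0=0xe4 x1=0x1a x2=0x38 x3=0x1a x4=0xec  N=1 Z=0
after  2: x0=0xe4 x1=0x00 x2=0x38 x3=0x1a x4=0xec  N=0 Z=1
after  3: x0=0xe4 x1=0x1c x2=0x38 x3=0x1a x4=0xec  N=0 Z=0
after  4: x0=0xe4 x1=0x1c x2=0x38 x3=0x1a x4=0x18  N=0 Z=0
-- IRQ taken; context saved, return-PC = 5 --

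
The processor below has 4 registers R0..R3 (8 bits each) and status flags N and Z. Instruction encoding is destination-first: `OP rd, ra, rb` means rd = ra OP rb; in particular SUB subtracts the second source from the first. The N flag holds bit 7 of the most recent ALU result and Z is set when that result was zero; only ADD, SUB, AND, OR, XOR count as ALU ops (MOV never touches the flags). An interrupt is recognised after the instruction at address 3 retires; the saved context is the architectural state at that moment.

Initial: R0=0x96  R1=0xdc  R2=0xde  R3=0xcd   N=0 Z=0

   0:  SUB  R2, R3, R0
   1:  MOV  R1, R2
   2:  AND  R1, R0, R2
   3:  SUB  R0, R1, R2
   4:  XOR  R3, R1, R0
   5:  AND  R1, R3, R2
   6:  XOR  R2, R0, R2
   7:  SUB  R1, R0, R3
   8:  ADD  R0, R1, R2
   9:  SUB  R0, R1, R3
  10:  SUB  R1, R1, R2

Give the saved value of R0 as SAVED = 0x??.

after  0: R0=0x96 R1=0xdc R2=0x37 R3=0xcd  N=0 Z=0
after  1: R0=0x96 R1=0x37 R2=0x37 R3=0xcd  N=0 Z=0
after  2: R0=0x96 R1=0x16 R2=0x37 R3=0xcd  N=0 Z=0
after  3: R0=0xdf R1=0x16 R2=0x37 R3=0xcd  N=1 Z=0
-- IRQ taken; context saved, return-PC = 4 --

SAVED = 0xdf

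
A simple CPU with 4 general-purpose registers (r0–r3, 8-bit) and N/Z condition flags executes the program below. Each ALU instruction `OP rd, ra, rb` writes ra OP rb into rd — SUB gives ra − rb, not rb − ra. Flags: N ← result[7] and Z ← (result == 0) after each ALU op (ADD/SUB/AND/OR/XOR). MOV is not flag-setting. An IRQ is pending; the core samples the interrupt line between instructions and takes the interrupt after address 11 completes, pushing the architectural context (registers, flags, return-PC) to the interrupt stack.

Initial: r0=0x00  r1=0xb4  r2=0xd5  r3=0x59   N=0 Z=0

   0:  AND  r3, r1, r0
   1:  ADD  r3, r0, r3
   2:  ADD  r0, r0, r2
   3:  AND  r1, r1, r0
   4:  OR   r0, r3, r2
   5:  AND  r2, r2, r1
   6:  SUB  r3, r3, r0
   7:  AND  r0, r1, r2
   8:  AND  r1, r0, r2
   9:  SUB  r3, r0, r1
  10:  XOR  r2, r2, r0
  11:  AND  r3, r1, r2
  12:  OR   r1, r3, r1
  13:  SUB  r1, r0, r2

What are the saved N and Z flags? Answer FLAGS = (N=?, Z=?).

FLAGS = (N=0, Z=1)

after  0: r0=0x00 r1=0xb4 r2=0xd5 r3=0x00  N=0 Z=1
after  1: r0=0x00 r1=0xb4 r2=0xd5 r3=0x00  N=0 Z=1
after  2: r0=0xd5 r1=0xb4 r2=0xd5 r3=0x00  N=1 Z=0
after  3: r0=0xd5 r1=0x94 r2=0xd5 r3=0x00  N=1 Z=0
after  4: r0=0xd5 r1=0x94 r2=0xd5 r3=0x00  N=1 Z=0
after  5: r0=0xd5 r1=0x94 r2=0x94 r3=0x00  N=1 Z=0
after  6: r0=0xd5 r1=0x94 r2=0x94 r3=0x2b  N=0 Z=0
after  7: r0=0x94 r1=0x94 r2=0x94 r3=0x2b  N=1 Z=0
after  8: r0=0x94 r1=0x94 r2=0x94 r3=0x2b  N=1 Z=0
after  9: r0=0x94 r1=0x94 r2=0x94 r3=0x00  N=0 Z=1
after 10: r0=0x94 r1=0x94 r2=0x00 r3=0x00  N=0 Z=1
after 11: r0=0x94 r1=0x94 r2=0x00 r3=0x00  N=0 Z=1
-- IRQ taken; context saved, return-PC = 12 --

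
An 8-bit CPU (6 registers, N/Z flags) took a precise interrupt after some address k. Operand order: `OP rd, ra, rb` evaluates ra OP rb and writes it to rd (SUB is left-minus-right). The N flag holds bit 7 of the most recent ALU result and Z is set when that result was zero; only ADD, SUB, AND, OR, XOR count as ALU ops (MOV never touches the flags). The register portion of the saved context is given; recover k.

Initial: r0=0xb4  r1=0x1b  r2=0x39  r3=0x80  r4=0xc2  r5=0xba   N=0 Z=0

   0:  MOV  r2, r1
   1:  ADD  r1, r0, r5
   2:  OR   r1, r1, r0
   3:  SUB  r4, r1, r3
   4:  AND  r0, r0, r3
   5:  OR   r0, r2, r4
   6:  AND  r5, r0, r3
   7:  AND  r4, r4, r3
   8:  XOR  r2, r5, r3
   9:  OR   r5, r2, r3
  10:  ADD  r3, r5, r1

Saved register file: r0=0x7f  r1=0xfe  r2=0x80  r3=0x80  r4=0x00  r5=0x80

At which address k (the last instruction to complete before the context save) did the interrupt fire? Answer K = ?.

after  0: r0=0xb4 r1=0x1b r2=0x1b r3=0x80 r4=0xc2 r5=0xba  N=0 Z=0
after  1: r0=0xb4 r1=0x6e r2=0x1b r3=0x80 r4=0xc2 r5=0xba  N=0 Z=0
after  2: r0=0xb4 r1=0xfe r2=0x1b r3=0x80 r4=0xc2 r5=0xba  N=1 Z=0
after  3: r0=0xb4 r1=0xfe r2=0x1b r3=0x80 r4=0x7e r5=0xba  N=0 Z=0
after  4: r0=0x80 r1=0xfe r2=0x1b r3=0x80 r4=0x7e r5=0xba  N=1 Z=0
after  5: r0=0x7f r1=0xfe r2=0x1b r3=0x80 r4=0x7e r5=0xba  N=0 Z=0
after  6: r0=0x7f r1=0xfe r2=0x1b r3=0x80 r4=0x7e r5=0x00  N=0 Z=1
after  7: r0=0x7f r1=0xfe r2=0x1b r3=0x80 r4=0x00 r5=0x00  N=0 Z=1
after  8: r0=0x7f r1=0xfe r2=0x80 r3=0x80 r4=0x00 r5=0x00  N=1 Z=0
after  9: r0=0x7f r1=0xfe r2=0x80 r3=0x80 r4=0x00 r5=0x80  N=1 Z=0
-- IRQ taken; context saved, return-PC = 10 --

K = 9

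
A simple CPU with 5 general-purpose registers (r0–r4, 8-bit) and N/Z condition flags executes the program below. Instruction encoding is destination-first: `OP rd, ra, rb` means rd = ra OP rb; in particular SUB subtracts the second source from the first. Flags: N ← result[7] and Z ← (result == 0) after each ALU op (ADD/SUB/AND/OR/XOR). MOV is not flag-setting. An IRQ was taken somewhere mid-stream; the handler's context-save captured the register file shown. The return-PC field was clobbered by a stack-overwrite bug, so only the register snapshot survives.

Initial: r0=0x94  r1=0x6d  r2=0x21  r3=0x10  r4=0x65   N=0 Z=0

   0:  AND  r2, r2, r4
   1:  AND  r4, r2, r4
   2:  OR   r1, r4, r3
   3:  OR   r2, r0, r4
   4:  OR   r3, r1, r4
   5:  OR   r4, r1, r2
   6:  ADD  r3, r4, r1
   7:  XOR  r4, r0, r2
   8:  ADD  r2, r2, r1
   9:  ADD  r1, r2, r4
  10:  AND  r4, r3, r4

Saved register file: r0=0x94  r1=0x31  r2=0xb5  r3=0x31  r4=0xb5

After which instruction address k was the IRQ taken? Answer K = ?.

after  0: r0=0x94 r1=0x6d r2=0x21 r3=0x10 r4=0x65  N=0 Z=0
after  1: r0=0x94 r1=0x6d r2=0x21 r3=0x10 r4=0x21  N=0 Z=0
after  2: r0=0x94 r1=0x31 r2=0x21 r3=0x10 r4=0x21  N=0 Z=0
after  3: r0=0x94 r1=0x31 r2=0xb5 r3=0x10 r4=0x21  N=1 Z=0
after  4: r0=0x94 r1=0x31 r2=0xb5 r3=0x31 r4=0x21  N=0 Z=0
after  5: r0=0x94 r1=0x31 r2=0xb5 r3=0x31 r4=0xb5  N=1 Z=0
-- IRQ taken; context saved, return-PC = 6 --

K = 5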